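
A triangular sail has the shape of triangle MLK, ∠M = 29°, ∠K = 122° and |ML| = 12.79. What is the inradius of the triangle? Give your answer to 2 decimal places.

The third angle is ∠L = 180° − ∠K − ∠M = 29.00°.
Law of sines: |LK| = |ML|·sin M/sin K ≈ 7.3117.
Law of sines: |KM| = |ML|·sin L/sin K ≈ 7.3117.
Area = ½·|ML|·|LK|·sin L ≈ 22.669.
Semiperimeter s = (7.3117+7.3117+12.79)/2 = 13.707.
Inradius = area/s = 22.669/13.707 ≈ 1.6539.

r ≈ 1.65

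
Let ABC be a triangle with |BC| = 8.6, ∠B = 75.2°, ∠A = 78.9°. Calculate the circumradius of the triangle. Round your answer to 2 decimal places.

4.38

The third angle is ∠C = 180° − ∠A − ∠B = 25.90°.
Law of sines: |CA| = |BC|·sin B/sin A ≈ 8.4732.
Law of sines: |AB| = |BC|·sin C/sin A ≈ 3.8281.
Circumradius = |BC|/(2 sin A) ≈ 4.382.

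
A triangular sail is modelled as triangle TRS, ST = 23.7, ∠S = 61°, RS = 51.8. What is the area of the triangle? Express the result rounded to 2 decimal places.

Area = ½·RS·ST·sin S ≈ 536.87.

area ≈ 536.87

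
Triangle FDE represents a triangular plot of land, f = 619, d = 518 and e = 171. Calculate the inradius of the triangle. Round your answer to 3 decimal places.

59.291

Semiperimeter s = (619 + 518 + 171)/2 = 654.
Heron's formula: area = √(654·35·136·483) ≈ 38776.
Inradius = area/s = 38776/654 ≈ 59.291.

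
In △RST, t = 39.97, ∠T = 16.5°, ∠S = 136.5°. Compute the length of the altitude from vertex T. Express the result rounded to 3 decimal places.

The third angle is ∠R = 180° − ∠S − ∠T = 27.00°.
Law of sines: r = t·sin R/sin T ≈ 63.891.
Law of sines: s = t·sin S/sin T ≈ 96.873.
Area = ½·t·r·sin S ≈ 878.93.
The altitude from T has length 2·area/t ≈ 43.98.

43.980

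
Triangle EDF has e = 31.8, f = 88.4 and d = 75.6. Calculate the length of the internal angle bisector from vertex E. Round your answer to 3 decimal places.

By the law of cosines, cos E = (d² + f² − e²) / (2·d·f) ≈ 0.93660, so ∠E ≈ 20.51°.
The bisector from E has length 2·d·f·cos(∠E/2)/(d+f) ≈ 80.198.

t_E ≈ 80.198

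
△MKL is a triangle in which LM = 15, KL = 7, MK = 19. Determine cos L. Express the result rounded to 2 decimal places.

By the law of cosines, cos L = (KL² + LM² − MK²) / (2·KL·LM) ≈ -0.41429, so ∠L ≈ 114.47°.

-0.41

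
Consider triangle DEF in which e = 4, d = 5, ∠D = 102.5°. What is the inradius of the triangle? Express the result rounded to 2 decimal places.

Law of sines: sin E = e·sin D/d ≈ 0.78104.
Since d ≥ e, only the acute value applies: ∠E ≈ 51.36°.
Then ∠F = 180° − ∠D − ∠E ≈ 26.14°.
Law of sines gives f = d·sin F/sin D ≈ 2.2567.
Area = ½·d·e·sin F ≈ 4.4063.
Semiperimeter s = (5+4+2.2567)/2 = 5.6283.
Inradius = area/s = 4.4063/5.6283 ≈ 0.78289.

0.78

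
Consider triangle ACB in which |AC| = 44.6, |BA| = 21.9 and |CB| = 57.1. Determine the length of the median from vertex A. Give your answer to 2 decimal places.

Median from A: ½√(2·|BA|² + 2·|AC|² − |CB|²) ≈ 20.476.

m_A ≈ 20.48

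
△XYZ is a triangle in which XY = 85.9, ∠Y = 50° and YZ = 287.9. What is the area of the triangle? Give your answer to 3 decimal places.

Area = ½·XY·YZ·sin Y ≈ 9472.4.

area ≈ 9472.373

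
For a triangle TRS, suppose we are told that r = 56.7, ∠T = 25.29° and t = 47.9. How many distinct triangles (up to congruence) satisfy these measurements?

r·sin T = 56.7·sin(25.29°) ≈ 24.22.
Since r sin T < t < r (24.22 < 47.9 < 56.7), two triangles exist.

2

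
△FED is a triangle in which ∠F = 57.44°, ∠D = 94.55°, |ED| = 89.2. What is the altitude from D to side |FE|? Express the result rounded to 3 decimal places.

h_D ≈ 41.891

The third angle is ∠E = 180° − ∠D − ∠F = 28.01°.
Law of sines: |DF| = |ED|·sin E/sin F ≈ 49.702.
Law of sines: |FE| = |ED|·sin D/sin F ≈ 105.5.
Area = ½·|ED|·|DF|·sin D ≈ 2209.7.
The altitude from D has length 2·area/|FE| ≈ 41.891.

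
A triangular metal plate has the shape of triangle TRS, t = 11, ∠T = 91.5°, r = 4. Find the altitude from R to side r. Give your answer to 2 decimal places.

Law of sines: sin R = r·sin T/t ≈ 0.36351.
Since t ≥ r, only the acute value applies: ∠R ≈ 21.32°.
Then ∠S = 180° − ∠T − ∠R ≈ 67.18°.
Law of sines gives s = t·sin S/sin T ≈ 10.143.
Area = ½·t·r·sin S ≈ 20.279.
The altitude from R has length 2·area/r ≈ 10.139.

h_R ≈ 10.14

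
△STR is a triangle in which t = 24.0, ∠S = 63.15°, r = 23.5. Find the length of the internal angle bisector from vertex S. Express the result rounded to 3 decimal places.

t_S ≈ 20.232

By the law of cosines, s² = t² + r² − 2·t·r·cos S = 618.78, so s ≈ 24.875.
The bisector from S has length 2·t·r·cos(∠S/2)/(t+r) ≈ 20.232.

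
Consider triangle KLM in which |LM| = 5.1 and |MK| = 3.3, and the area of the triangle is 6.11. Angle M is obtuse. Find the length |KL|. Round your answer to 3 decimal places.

From area = ½·|LM|·|MK|·sin M, we get sin M = 2·area/(|LM|·|MK|) ≈ 0.72608.
Taking the obtuse solution, ∠M ≈ 133.44°.
Law of cosines then gives |KL| ≈ 7.7489.

7.749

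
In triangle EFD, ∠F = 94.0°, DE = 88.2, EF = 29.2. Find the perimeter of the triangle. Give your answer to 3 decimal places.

Law of sines: sin D = EF·sin F/DE ≈ 0.33026.
Since DE ≥ EF, only the acute value applies: ∠D ≈ 19.28°.
Then ∠E = 180° − ∠F − ∠D ≈ 66.72°.
Law of sines gives FD = DE·sin E/sin F ≈ 81.214.
Semiperimeter s = (81.214+88.2+29.2)/2 = 99.307.
Perimeter = 81.214 + 88.2 + 29.2 = 198.61.

perimeter ≈ 198.614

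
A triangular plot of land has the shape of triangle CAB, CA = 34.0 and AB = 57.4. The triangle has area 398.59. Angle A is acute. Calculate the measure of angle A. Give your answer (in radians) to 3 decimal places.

∠A ≈ 0.421 rad

From area = ½·CA·AB·sin A, we get sin A = 2·area/(CA·AB) ≈ 0.40848.
Taking the acute solution, ∠A ≈ 0.421 rad.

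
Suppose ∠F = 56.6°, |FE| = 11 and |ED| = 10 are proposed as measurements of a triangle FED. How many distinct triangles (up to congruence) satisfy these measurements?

2

|FE|·sin F = 11·sin(56.6°) ≈ 9.183.
Since |FE| sin F < |ED| < |FE| (9.183 < 10 < 11), two triangles exist.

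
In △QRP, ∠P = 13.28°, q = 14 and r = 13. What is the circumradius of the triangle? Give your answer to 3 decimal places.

7.131

By the law of cosines, p² = q² + r² − 2·q·r·cos P = 10.734, so p ≈ 3.2762.
Area = ½·q·r·sin P ≈ 20.904.
Circumradius = p/(2 sin P) ≈ 7.1312.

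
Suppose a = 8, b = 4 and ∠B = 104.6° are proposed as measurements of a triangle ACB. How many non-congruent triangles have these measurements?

a·sin B = 8·sin(104.6°) ≈ 7.742.
Since ∠B is not acute, a triangle exists only if b > a; here b ≤ a, so there is no triangle.

0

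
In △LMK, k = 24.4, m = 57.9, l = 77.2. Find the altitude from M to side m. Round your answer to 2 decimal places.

h_M ≈ 17.13

Semiperimeter s = (77.2 + 57.9 + 24.4)/2 = 79.75.
Heron's formula: area = √(79.75·2.55·21.85·55.35) ≈ 495.93.
The altitude from M has length 2·area/m ≈ 17.131.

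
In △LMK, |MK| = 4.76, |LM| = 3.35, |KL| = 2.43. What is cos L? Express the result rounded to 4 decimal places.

cos L ≈ -0.3397

By the law of cosines, cos L = (|KL|² + |LM|² − |MK|²) / (2·|KL|·|LM|) ≈ -0.33967, so ∠L ≈ 109.86°.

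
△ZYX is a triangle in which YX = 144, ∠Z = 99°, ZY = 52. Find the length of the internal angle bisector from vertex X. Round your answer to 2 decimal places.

t_X ≈ 132.39

Law of sines: sin X = ZY·sin Z/YX ≈ 0.35667.
Since YX ≥ ZY, only the acute value applies: ∠X ≈ 20.90°.
Then ∠Y = 180° − ∠Z − ∠X ≈ 60.10°.
Law of sines gives XZ = YX·sin Y/sin Z ≈ 126.39.
The bisector from X has length 2·YX·XZ·cos(∠X/2)/(YX+XZ) ≈ 132.39.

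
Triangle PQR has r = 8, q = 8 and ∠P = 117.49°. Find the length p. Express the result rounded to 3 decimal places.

13.678

By the law of cosines, p² = q² + r² − 2·q·r·cos P = 187.08, so p ≈ 13.678.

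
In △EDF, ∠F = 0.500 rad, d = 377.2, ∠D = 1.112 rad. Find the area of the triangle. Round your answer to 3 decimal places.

The third angle is ∠E = π − ∠D − ∠F = 1.530 rad.
Law of sines: e = d·sin E/sin D ≈ 420.35.
Law of sines: f = d·sin F/sin D ≈ 201.7.
Area = ½·d·e·sin F ≈ 38008.

area ≈ 38007.886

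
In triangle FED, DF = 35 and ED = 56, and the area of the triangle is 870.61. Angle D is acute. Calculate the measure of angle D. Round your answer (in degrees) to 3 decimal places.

∠D ≈ 62.670°

From area = ½·ED·DF·sin D, we get sin D = 2·area/(ED·DF) ≈ 0.88838.
Taking the acute solution, ∠D ≈ 62.67°.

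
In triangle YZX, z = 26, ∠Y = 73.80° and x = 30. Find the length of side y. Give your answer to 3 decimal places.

33.775

By the law of cosines, y² = z² + x² − 2·z·x·cos Y = 1140.8, so y ≈ 33.775.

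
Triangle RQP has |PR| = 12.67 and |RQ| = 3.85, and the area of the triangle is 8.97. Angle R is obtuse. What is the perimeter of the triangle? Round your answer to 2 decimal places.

From area = ½·|PR|·|RQ|·sin R, we get sin R = 2·area/(|PR|·|RQ|) ≈ 0.36778.
Taking the obtuse solution, ∠R ≈ 158.42°.
Law of cosines then gives |QP| ≈ 16.312.
Perimeter = 16.312 + 12.67 + 3.85 = 32.832.

perimeter ≈ 32.83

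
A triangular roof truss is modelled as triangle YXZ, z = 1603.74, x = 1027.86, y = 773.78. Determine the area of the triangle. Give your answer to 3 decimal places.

area ≈ 324982.295

Semiperimeter s = (773.78 + 1027.9 + 1603.7)/2 = 1702.7.
Heron's formula: area = √(1702.7·928.91·674.83·98.95) ≈ 3.2498e+05.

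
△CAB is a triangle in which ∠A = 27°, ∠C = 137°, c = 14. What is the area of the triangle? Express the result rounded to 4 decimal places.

The third angle is ∠B = 180° − ∠C − ∠A = 16.00°.
Law of sines: a = c·sin A/sin C ≈ 9.3195.
Law of sines: b = c·sin B/sin C ≈ 5.6583.
Area = ½·c·a·sin B ≈ 17.982.

area ≈ 17.9816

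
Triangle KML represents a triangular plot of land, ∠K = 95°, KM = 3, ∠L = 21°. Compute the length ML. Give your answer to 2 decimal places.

8.34

The third angle is ∠M = 180° − ∠L − ∠K = 64.00°.
Law of sines: ML = KM·sin K/sin L ≈ 8.3394.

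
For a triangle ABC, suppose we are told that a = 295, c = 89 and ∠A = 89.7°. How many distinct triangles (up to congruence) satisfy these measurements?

c·sin A = 89·sin(89.7°) ≈ 89.
Since a ≥ c, exactly one triangle exists.

1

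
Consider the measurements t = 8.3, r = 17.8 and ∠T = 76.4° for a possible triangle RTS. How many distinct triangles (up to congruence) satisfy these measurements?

0

r·sin T = 17.8·sin(76.4°) ≈ 17.3.
Since t = 8.3 < 17.3 = r sin T, no triangle exists.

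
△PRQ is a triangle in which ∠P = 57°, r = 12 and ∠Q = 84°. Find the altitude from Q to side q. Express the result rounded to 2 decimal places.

The third angle is ∠R = 180° − ∠Q − ∠P = 39.00°.
Law of sines: p = r·sin P/sin R ≈ 15.992.
Law of sines: q = r·sin Q/sin R ≈ 18.964.
Area = ½·r·p·sin Q ≈ 95.426.
The altitude from Q has length 2·area/q ≈ 10.064.

10.06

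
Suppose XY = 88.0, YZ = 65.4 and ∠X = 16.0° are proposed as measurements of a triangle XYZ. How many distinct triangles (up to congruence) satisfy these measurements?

2

XY·sin X = 88.0·sin(16.0°) ≈ 24.26.
Since XY sin X < YZ < XY (24.26 < 65.4 < 88.0), two triangles exist.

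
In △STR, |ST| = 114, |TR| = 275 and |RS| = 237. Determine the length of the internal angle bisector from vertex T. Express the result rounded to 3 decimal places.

By the law of cosines, cos T = (|ST|² + |TR|² − |RS|²) / (2·|ST|·|TR|) ≈ 0.51758, so ∠T ≈ 58.83°.
The bisector from T has length 2·|ST|·|TR|·cos(∠T/2)/(|ST|+|TR|) ≈ 140.4.

t_T ≈ 140.404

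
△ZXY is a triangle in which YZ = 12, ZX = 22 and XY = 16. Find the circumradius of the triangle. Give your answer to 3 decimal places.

11.273

By the law of cosines, cos Z = (YZ² + ZX² − XY²) / (2·YZ·ZX) ≈ 0.70455, so ∠Z ≈ 45.21°.
Circumradius = XY/(2 sin Z) ≈ 11.273.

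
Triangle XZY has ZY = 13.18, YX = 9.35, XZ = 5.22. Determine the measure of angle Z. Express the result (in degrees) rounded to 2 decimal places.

By the law of cosines, cos Z = (XZ² + ZY² − YX²) / (2·XZ·ZY) ≈ 0.82514, so ∠Z ≈ 34.40°.

34.40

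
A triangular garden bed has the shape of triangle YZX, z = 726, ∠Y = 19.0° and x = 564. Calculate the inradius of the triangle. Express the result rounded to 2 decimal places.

85.66

By the law of cosines, y² = z² + x² − 2·z·x·cos Y = 70860, so y ≈ 266.2.
Area = ½·z·x·sin Y ≈ 66654.
Semiperimeter s = (266.2+726+564)/2 = 778.1.
Inradius = area/s = 66654/778.1 ≈ 85.663.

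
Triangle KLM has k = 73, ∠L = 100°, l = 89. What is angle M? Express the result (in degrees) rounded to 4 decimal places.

∠M ≈ 26.1220°

Law of sines: sin K = k·sin L/l ≈ 0.80776.
Since l ≥ k, only the acute value applies: ∠K ≈ 53.88°.
Then ∠M = 180° − ∠L − ∠K ≈ 26.12°.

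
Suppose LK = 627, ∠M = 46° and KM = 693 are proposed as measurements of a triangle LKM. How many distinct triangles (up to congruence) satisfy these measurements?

2

KM·sin M = 693·sin(46°) ≈ 498.5.
Since KM sin M < LK < KM (498.5 < 627 < 693), two triangles exist.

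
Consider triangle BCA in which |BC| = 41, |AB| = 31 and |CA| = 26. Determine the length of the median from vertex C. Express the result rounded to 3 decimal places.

30.631

Median from C: ½√(2·|BC|² + 2·|CA|² − |AB|²) ≈ 30.631.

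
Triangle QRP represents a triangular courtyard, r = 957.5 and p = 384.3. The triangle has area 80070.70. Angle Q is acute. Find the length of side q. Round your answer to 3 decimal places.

633.962

From area = ½·r·p·sin Q, we get sin Q = 2·area/(r·p) ≈ 0.43521.
Taking the acute solution, ∠Q ≈ 25.80°.
Law of cosines then gives q ≈ 633.96.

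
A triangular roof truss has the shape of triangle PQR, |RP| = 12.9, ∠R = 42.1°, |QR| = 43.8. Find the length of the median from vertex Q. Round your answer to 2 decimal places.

m_Q ≈ 39.25

By the law of cosines, |PQ|² = |QR|² + |RP|² − 2·|QR|·|RP|·cos R = 1246.4, so |PQ| ≈ 35.304.
Median from Q: ½√(2·|PQ|² + 2·|QR|² − |RP|²) ≈ 39.253.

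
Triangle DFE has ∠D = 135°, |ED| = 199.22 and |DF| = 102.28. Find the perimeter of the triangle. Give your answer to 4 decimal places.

582.5091

By the law of cosines, |FE|² = |ED|² + |DF|² − 2·|ED|·|DF|·cos D = 78966, so |FE| ≈ 281.01.
Semiperimeter s = (281.01+199.22+102.28)/2 = 291.25.
Perimeter = 281.01 + 199.22 + 102.28 = 582.51.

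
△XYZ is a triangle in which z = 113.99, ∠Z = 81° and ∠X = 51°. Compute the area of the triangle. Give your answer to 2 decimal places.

The third angle is ∠Y = 180° − ∠Z − ∠X = 48.00°.
Law of sines: x = z·sin X/sin Z ≈ 89.691.
Law of sines: y = z·sin Y/sin Z ≈ 85.767.
Area = ½·z·x·sin Y ≈ 3798.9.

area ≈ 3798.92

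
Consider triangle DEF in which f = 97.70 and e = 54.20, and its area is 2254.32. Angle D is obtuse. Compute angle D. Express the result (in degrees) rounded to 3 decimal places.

From area = ½·e·f·sin D, we get sin D = 2·area/(e·f) ≈ 0.85144.
Taking the obtuse solution, ∠D ≈ 121.63°.

121.632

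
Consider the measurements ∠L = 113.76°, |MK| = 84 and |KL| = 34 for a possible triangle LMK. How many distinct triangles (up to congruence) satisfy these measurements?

1

|KL|·sin L = 34·sin(113.76°) ≈ 31.12.
Since ∠L is not acute, a triangle exists only if |MK| > |KL|; here |MK| > |KL|, so there is exactly one triangle.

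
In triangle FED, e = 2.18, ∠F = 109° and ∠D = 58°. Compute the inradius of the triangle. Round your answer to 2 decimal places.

r ≈ 0.87

The third angle is ∠E = 180° − ∠D − ∠F = 13.00°.
Law of sines: f = e·sin F/sin E ≈ 9.163.
Law of sines: d = e·sin D/sin E ≈ 8.2184.
Area = ½·e·f·sin D ≈ 8.47.
Semiperimeter s = (9.163+2.18+8.2184)/2 = 9.7807.
Inradius = area/s = 8.47/9.7807 ≈ 0.86599.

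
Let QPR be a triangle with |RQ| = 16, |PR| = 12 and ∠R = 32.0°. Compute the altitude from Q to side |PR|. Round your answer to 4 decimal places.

By the law of cosines, |QP|² = |PR|² + |RQ|² − 2·|PR|·|RQ|·cos R = 74.35, so |QP| ≈ 8.6226.
Area = ½·|PR|·|RQ|·sin R ≈ 50.872.
The altitude from Q has length 2·area/|PR| ≈ 8.4787.

8.4787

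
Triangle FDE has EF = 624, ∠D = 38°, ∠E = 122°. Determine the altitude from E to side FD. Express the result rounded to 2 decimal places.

The third angle is ∠F = 180° − ∠D − ∠E = 20.00°.
Law of sines: DE = EF·sin F/sin D ≈ 346.65.
Law of sines: FD = EF·sin E/sin D ≈ 859.53.
Area = ½·EF·DE·sin E ≈ 91721.
The altitude from E has length 2·area/FD ≈ 213.42.

213.42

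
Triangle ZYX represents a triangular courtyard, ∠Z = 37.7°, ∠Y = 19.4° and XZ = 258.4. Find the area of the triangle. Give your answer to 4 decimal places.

The third angle is ∠X = 180° − ∠Z − ∠Y = 122.90°.
Law of sines: YX = XZ·sin Z/sin Y ≈ 475.73.
Law of sines: ZY = XZ·sin X/sin Y ≈ 653.17.
Area = ½·XZ·YX·sin X ≈ 51607.

area ≈ 51606.5209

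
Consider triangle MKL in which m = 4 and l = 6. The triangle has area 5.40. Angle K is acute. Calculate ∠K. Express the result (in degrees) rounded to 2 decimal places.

∠K ≈ 26.74°

From area = ½·l·m·sin K, we get sin K = 2·area/(l·m) ≈ 0.45000.
Taking the acute solution, ∠K ≈ 26.74°.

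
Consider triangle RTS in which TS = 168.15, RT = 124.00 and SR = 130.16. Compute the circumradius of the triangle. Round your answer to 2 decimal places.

By the law of cosines, cos R = (SR² + RT² − TS²) / (2·SR·RT) ≈ 0.12526, so ∠R ≈ 82.80°.
Circumradius = TS/(2 sin R) ≈ 84.742.

84.74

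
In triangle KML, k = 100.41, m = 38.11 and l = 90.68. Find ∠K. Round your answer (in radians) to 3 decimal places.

∠K ≈ 1.630 rad

By the law of cosines, cos K = (m² + l² − k²) / (2·m·l) ≈ -0.05888, so ∠K ≈ 1.630 rad.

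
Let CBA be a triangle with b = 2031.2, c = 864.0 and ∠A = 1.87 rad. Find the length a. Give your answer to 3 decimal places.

By the law of cosines, a² = c² + b² − 2·c·b·cos A = 5.9068e+06, so a ≈ 2430.4.

2430.401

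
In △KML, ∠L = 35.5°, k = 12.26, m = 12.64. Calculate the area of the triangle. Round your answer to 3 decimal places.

44.995

Area = ½·k·m·sin L ≈ 44.995.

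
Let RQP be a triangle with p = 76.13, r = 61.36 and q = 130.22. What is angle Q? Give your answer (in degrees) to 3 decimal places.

By the law of cosines, cos Q = (p² + r² − q²) / (2·p·r) ≈ -0.79168, so ∠Q ≈ 142.34°.

∠Q ≈ 142.343°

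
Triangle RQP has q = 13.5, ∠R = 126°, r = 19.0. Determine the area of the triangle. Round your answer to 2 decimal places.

41.57

Law of sines: sin Q = q·sin R/r ≈ 0.57483.
Since r ≥ q, only the acute value applies: ∠Q ≈ 35.09°.
Then ∠P = 180° − ∠R − ∠Q ≈ 18.91°.
Law of sines gives p = r·sin P/sin R ≈ 7.6121.
Area = ½·r·q·sin P ≈ 41.569.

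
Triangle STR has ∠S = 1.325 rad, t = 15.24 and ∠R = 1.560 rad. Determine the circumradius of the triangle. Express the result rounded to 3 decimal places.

The third angle is ∠T = π − ∠R − ∠S = 0.257 rad.
Law of sines: s = t·sin S/sin T ≈ 58.246.
Law of sines: r = t·sin R/sin T ≈ 60.047.
Circumradius = t/(2 sin T) ≈ 30.025.

30.025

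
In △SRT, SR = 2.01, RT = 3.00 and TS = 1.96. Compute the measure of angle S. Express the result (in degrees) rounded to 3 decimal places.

By the law of cosines, cos S = (TS² + SR² − RT²) / (2·TS·SR) ≈ -0.14193, so ∠S ≈ 98.16°.

∠S ≈ 98.160°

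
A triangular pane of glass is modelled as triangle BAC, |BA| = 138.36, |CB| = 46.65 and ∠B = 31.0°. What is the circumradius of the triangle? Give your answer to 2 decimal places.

By the law of cosines, |AC|² = |CB|² + |BA|² − 2·|CB|·|BA|·cos B = 10255, so |AC| ≈ 101.26.
Area = ½·|CB|·|BA|·sin B ≈ 1662.2.
Circumradius = |AC|/(2 sin B) ≈ 98.308.

R ≈ 98.31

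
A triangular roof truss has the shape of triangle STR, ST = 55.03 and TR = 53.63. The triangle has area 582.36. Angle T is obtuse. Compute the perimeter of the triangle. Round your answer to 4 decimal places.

From area = ½·ST·TR·sin T, we get sin T = 2·area/(ST·TR) ≈ 0.39465.
Taking the obtuse solution, ∠T ≈ 156.76°.
Law of cosines then gives RS ≈ 106.43.
Perimeter = 53.63 + 106.43 + 55.03 = 215.09.

perimeter ≈ 215.0926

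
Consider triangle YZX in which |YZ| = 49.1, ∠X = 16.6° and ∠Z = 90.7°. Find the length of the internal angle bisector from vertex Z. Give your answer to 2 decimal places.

The third angle is ∠Y = 180° − ∠Z − ∠X = 72.70°.
Law of sines: |ZX| = |YZ|·sin Y/sin X ≈ 164.09.
Law of sines: |XY| = |YZ|·sin Z/sin X ≈ 171.85.
The bisector from Z has length 2·|YZ|·|ZX|·cos(∠Z/2)/(|YZ|+|ZX|) ≈ 53.118.

53.12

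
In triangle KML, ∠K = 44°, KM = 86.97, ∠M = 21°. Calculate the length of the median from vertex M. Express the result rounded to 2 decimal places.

75.55

The third angle is ∠L = 180° − ∠K − ∠M = 115.00°.
Law of sines: ML = KM·sin K/sin L ≈ 66.66.
Law of sines: LK = KM·sin M/sin L ≈ 34.389.
Median from M: ½√(2·KM² + 2·ML² − LK²) ≈ 75.551.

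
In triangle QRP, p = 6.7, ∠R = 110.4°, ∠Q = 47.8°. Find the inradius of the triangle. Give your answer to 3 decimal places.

2.270

The third angle is ∠P = 180° − ∠Q − ∠R = 21.80°.
Law of sines: q = p·sin Q/sin P ≈ 13.365.
Law of sines: r = p·sin R/sin P ≈ 16.91.
Area = ½·p·q·sin R ≈ 41.965.
Semiperimeter s = (13.365+16.91+6.7)/2 = 18.488.
Inradius = area/s = 41.965/18.488 ≈ 2.2699.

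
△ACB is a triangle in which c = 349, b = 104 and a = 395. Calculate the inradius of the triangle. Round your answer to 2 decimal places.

r ≈ 40.52

Semiperimeter s = (395 + 349 + 104)/2 = 424.
Heron's formula: area = √(424·29·75·320) ≈ 17179.
Inradius = area/s = 17179/424 ≈ 40.516.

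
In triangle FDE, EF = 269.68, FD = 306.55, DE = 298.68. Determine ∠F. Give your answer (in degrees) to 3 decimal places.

62.052

By the law of cosines, cos F = (EF² + FD² − DE²) / (2·EF·FD) ≈ 0.46867, so ∠F ≈ 62.05°.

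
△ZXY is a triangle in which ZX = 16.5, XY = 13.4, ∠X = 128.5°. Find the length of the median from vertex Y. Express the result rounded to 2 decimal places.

By the law of cosines, YZ² = ZX² + XY² − 2·ZX·XY·cos X = 727.09, so YZ ≈ 26.965.
Median from Y: ½√(2·XY² + 2·YZ² − ZX²) ≈ 19.628.

19.63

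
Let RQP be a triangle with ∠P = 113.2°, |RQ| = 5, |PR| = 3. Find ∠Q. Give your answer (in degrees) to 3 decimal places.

33.469

Law of sines: sin Q = |PR|·sin P/|RQ| ≈ 0.55148.
Since |RQ| ≥ |PR|, only the acute value applies: ∠Q ≈ 33.47°.
Then ∠R = 180° − ∠P − ∠Q ≈ 33.33°.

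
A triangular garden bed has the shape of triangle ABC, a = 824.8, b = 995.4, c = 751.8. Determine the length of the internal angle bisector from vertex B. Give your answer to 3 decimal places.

t_B ≈ 610.664

By the law of cosines, cos B = (c² + a² − b²) / (2·c·a) ≈ 0.20536, so ∠B ≈ 78.15°.
The bisector from B has length 2·c·a·cos(∠B/2)/(c+a) ≈ 610.66.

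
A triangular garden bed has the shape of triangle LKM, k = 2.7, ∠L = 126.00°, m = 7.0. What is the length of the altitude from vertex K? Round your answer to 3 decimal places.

5.663

By the law of cosines, l² = k² + m² − 2·k·m·cos L = 78.508, so l ≈ 8.8605.
Area = ½·k·m·sin L ≈ 7.6452.
The altitude from K has length 2·area/k ≈ 5.6631.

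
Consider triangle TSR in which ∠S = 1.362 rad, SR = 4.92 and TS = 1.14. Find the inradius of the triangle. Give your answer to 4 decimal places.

By the law of cosines, RT² = TS² + SR² − 2·TS·SR·cos S = 23.181, so RT ≈ 4.8146.
Area = ½·TS·SR·sin S ≈ 2.7435.
Semiperimeter s = (4.92+4.8146+1.14)/2 = 5.4373.
Inradius = area/s = 2.7435/5.4373 ≈ 0.50457.

r ≈ 0.5046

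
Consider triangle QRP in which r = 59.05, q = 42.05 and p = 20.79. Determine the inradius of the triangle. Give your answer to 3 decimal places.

Semiperimeter s = (42.05 + 59.05 + 20.79)/2 = 60.945.
Heron's formula: area = √(60.945·18.895·1.895·40.155) ≈ 296.02.
Inradius = area/s = 296.02/60.945 ≈ 4.8571.

4.857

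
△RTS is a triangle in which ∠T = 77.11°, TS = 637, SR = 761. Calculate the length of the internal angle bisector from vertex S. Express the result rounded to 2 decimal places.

Law of sines: sin R = TS·sin T/SR ≈ 0.81596.
Since SR ≥ TS, only the acute value applies: ∠R ≈ 54.68°.
Then ∠S = 180° − ∠T − ∠R ≈ 48.21°.
Law of sines gives RT = SR·sin S/sin T ≈ 582.04.
The bisector from S has length 2·TS·SR·cos(∠S/2)/(TS+SR) ≈ 633.03.

633.03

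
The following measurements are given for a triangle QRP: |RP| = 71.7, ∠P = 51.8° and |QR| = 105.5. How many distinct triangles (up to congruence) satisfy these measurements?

1

|RP|·sin P = 71.7·sin(51.8°) ≈ 56.35.
Since |QR| ≥ |RP|, exactly one triangle exists.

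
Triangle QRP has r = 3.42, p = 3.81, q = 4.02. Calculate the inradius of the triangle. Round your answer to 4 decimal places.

Semiperimeter s = (4.02 + 3.42 + 3.81)/2 = 5.625.
Heron's formula: area = √(5.625·1.605·2.205·1.815) ≈ 6.0109.
Inradius = area/s = 6.0109/5.625 ≈ 1.0686.

1.0686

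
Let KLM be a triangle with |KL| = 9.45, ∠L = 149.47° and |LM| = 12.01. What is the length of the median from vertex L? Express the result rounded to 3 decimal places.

m_L ≈ 3.083

By the law of cosines, |MK|² = |KL|² + |LM|² − 2·|KL|·|LM|·cos L = 429.06, so |MK| ≈ 20.714.
Median from L: ½√(2·|KL|² + 2·|LM|² − |MK|²) ≈ 3.0831.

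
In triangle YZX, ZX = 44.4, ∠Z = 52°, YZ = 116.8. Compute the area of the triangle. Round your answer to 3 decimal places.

Area = ½·YZ·ZX·sin Z ≈ 2043.3.

area ≈ 2043.280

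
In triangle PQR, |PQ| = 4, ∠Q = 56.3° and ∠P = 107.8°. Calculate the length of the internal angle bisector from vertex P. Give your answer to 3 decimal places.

The third angle is ∠R = 180° − ∠P − ∠Q = 15.90°.
Law of sines: |QR| = |PQ|·sin P/sin R ≈ 13.902.
Law of sines: |RP| = |PQ|·sin Q/sin R ≈ 12.147.
The bisector from P has length 2·|RP|·|PQ|·cos(∠P/2)/(|RP|+|PQ|) ≈ 3.5459.

3.546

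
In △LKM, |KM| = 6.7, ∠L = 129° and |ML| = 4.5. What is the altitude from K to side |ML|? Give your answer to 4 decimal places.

Law of sines: sin K = |ML|·sin L/|KM| ≈ 0.52196.
Since |KM| ≥ |ML|, only the acute value applies: ∠K ≈ 31.46°.
Then ∠M = 180° − ∠L − ∠K ≈ 19.54°.
Law of sines gives |LK| = |KM|·sin M/sin L ≈ 2.8829.
Area = ½·|KM|·|ML|·sin M ≈ 5.041.
The altitude from K has length 2·area/|ML| ≈ 2.2405.

h_K ≈ 2.2405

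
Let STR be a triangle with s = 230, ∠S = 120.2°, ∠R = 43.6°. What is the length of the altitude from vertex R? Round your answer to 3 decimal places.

64.168

The third angle is ∠T = 180° − ∠R − ∠S = 16.20°.
Law of sines: t = s·sin T/sin S ≈ 74.245.
Law of sines: r = s·sin R/sin S ≈ 183.52.
Area = ½·s·t·sin R ≈ 5888.1.
The altitude from R has length 2·area/r ≈ 64.168.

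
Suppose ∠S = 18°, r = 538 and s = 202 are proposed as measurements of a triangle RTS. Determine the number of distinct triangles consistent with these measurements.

r·sin S = 538·sin(18°) ≈ 166.3.
Since r sin S < s < r (166.3 < 202 < 538), two triangles exist.

2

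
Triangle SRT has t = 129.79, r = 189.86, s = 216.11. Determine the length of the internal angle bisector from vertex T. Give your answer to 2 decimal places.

By the law of cosines, cos T = (s² + r² − t²) / (2·s·r) ≈ 0.80312, so ∠T ≈ 36.57°.
The bisector from T has length 2·s·r·cos(∠T/2)/(s+r) ≈ 191.93.

t_T ≈ 191.93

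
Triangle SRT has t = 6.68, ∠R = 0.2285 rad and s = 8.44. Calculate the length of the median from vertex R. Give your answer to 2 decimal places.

By the law of cosines, r² = t² + s² − 2·t·s·cos R = 6.0285, so r ≈ 2.4553.
Median from R: ½√(2·t² + 2·s² − r²) ≈ 7.5114.

7.51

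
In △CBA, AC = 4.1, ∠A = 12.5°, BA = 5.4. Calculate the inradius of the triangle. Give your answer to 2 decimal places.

By the law of cosines, CB² = BA² + AC² − 2·BA·AC·cos A = 2.7396, so CB ≈ 1.6552.
Area = ½·BA·AC·sin A ≈ 2.396.
Semiperimeter s = (5.4+4.1+1.6552)/2 = 5.5776.
Inradius = area/s = 2.396/5.5776 ≈ 0.42957.

r ≈ 0.43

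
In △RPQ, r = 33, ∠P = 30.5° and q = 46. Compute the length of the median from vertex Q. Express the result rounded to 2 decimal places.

m_Q ≈ 17.61

By the law of cosines, p² = q² + r² − 2·q·r·cos P = 589.09, so p ≈ 24.271.
Median from Q: ½√(2·r² + 2·p² − q²) ≈ 17.608.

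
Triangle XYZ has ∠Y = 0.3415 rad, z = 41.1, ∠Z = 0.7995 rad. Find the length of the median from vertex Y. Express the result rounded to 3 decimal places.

The third angle is ∠X = π − ∠Y − ∠Z = 2.0006 rad.
Law of sines: x = z·sin X/sin Z ≈ 52.108.
Law of sines: y = z·sin Y/sin Z ≈ 19.197.
Median from Y: ½√(2·z² + 2·x² − y²) ≈ 45.936.

45.936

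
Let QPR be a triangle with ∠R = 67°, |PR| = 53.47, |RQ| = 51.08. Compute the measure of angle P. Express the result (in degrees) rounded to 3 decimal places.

54.522

By the law of cosines, |QP|² = |PR|² + |RQ|² − 2·|PR|·|RQ|·cos R = 3333.8, so |QP| ≈ 57.739.
Law of cosines again: cos P = (|QP|² + |PR|² − |RQ|²)/(2·|QP|·|PR|) ≈ 0.58039, so ∠P ≈ 54.52°.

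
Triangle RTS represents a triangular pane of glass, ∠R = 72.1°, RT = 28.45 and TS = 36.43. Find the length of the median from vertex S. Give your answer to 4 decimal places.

31.7759

Law of sines: sin S = RT·sin R/TS ≈ 0.74315.
Since TS ≥ RT, only the acute value applies: ∠S ≈ 48.00°.
Then ∠T = 180° − ∠R − ∠S ≈ 59.90°.
Law of sines gives SR = TS·sin T/sin R ≈ 33.121.
Median from S: ½√(2·TS² + 2·SR² − RT²) ≈ 31.776.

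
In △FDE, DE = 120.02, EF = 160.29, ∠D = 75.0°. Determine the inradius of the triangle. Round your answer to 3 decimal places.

r ≈ 38.937

Law of sines: sin F = DE·sin D/EF ≈ 0.72325.
Since EF ≥ DE, only the acute value applies: ∠F ≈ 46.32°.
Then ∠E = 180° − ∠D − ∠F ≈ 58.68°.
Law of sines gives FD = EF·sin E/sin D ≈ 141.76.
Area = ½·EF·DE·sin E ≈ 8217.
Semiperimeter s = (120.02+160.29+141.76)/2 = 211.03.
Inradius = area/s = 8217/211.03 ≈ 38.937.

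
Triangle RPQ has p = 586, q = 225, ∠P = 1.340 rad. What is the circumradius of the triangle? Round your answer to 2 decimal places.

Law of sines: sin Q = q·sin P/p ≈ 0.37378.
Since p ≥ q, only the acute value applies: ∠Q ≈ 0.383 rad.
Then ∠R = π − ∠P − ∠Q ≈ 1.419 rad.
Law of sines gives r = p·sin R/sin P ≈ 594.99.
Circumradius = p/(2 sin P) ≈ 300.98.

300.98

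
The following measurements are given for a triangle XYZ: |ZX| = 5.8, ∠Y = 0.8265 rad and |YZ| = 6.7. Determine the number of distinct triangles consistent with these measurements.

|YZ|·sin Y = 6.7·sin(0.8265 rad) ≈ 4.928.
Since |YZ| sin Y < |ZX| < |YZ| (4.928 < 5.8 < 6.7), two triangles exist.

2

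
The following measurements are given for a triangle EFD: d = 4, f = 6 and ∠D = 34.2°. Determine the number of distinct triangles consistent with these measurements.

2

f·sin D = 6·sin(34.2°) ≈ 3.373.
Since f sin D < d < f (3.373 < 4 < 6), two triangles exist.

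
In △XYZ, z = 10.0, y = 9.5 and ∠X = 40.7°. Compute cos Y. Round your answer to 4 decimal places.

By the law of cosines, x² = y² + z² − 2·y·z·cos X = 46.204, so x ≈ 6.7974.
Law of cosines again: cos Y = (z² + x² − y²)/(2·z·x) ≈ 0.41159, so ∠Y ≈ 65.70°.

cos Y ≈ 0.4116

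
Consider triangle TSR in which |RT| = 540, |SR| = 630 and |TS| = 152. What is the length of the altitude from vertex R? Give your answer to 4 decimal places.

Semiperimeter s = (630 + 540 + 152)/2 = 661.
Heron's formula: area = √(661·31·121·509) ≈ 35525.
The altitude from R has length 2·area/|TS| ≈ 467.43.

467.4332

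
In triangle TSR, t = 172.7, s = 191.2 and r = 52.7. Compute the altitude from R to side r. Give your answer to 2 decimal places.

168.57

Semiperimeter p = (172.7 + 191.2 + 52.7)/2 = 208.3.
Heron's formula: area = √(208.3·35.6·17.1·155.6) ≈ 4441.9.
The altitude from R has length 2·area/r ≈ 168.57.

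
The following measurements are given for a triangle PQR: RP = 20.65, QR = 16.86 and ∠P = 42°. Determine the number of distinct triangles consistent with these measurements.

RP·sin P = 20.65·sin(42°) ≈ 13.82.
Since RP sin P < QR < RP (13.82 < 16.86 < 20.65), two triangles exist.

2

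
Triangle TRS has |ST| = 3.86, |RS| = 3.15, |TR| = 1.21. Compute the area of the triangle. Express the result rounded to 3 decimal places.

Semiperimeter s = (3.15 + 3.86 + 1.21)/2 = 4.11.
Heron's formula: area = √(4.11·0.96·0.25·2.9) ≈ 1.6913.

1.691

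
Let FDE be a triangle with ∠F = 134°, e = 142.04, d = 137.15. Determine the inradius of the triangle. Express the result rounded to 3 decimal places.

26.135

By the law of cosines, f² = d² + e² − 2·d·e·cos F = 66050, so f ≈ 257.
Area = ½·d·e·sin F ≈ 7006.7.
Semiperimeter s = (257+137.15+142.04)/2 = 268.1.
Inradius = area/s = 7006.7/268.1 ≈ 26.135.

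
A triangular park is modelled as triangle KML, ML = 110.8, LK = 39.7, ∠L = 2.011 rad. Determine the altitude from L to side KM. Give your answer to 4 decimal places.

By the law of cosines, KM² = ML² + LK² − 2·ML·LK·cos L = 17602, so KM ≈ 132.67.
Area = ½·ML·LK·sin L ≈ 1989.7.
The altitude from L has length 2·area/KM ≈ 29.995.

h_L ≈ 29.9946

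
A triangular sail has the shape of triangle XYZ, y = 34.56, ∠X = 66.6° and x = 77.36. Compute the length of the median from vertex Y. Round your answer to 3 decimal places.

Law of sines: sin Y = y·sin X/x ≈ 0.41000.
Since x ≥ y, only the acute value applies: ∠Y ≈ 24.20°.
Then ∠Z = 180° − ∠X − ∠Y ≈ 89.20°.
Law of sines gives z = x·sin Z/sin X ≈ 84.284.
Median from Y: ½√(2·z² + 2·x² − y²) ≈ 79.029.

m_Y ≈ 79.029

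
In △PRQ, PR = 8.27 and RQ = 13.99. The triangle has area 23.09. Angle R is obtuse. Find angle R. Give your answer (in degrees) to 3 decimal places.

From area = ½·PR·RQ·sin R, we get sin R = 2·area/(PR·RQ) ≈ 0.39915.
Taking the obtuse solution, ∠R ≈ 156.48°.

∠R ≈ 156.475°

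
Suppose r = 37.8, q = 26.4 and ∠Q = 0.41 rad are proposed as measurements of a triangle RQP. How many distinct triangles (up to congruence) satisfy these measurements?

r·sin Q = 37.8·sin(0.41 rad) ≈ 15.07.
Since r sin Q < q < r (15.07 < 26.4 < 37.8), two triangles exist.

2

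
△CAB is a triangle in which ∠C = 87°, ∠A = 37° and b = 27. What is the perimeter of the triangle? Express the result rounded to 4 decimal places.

79.1231

The third angle is ∠B = 180° − ∠C − ∠A = 56.00°.
Law of sines: c = b·sin C/sin B ≈ 32.523.
Law of sines: a = b·sin A/sin B ≈ 19.6.
Semiperimeter s = (32.523+19.6+27)/2 = 39.562.
Perimeter = 32.523 + 19.6 + 27 = 79.123.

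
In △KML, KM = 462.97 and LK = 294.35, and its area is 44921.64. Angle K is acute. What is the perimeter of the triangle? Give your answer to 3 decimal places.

From area = ½·LK·KM·sin K, we get sin K = 2·area/(LK·KM) ≈ 0.65928.
Taking the acute solution, ∠K ≈ 41.24°.
Law of cosines then gives ML ≈ 309.92.
Perimeter = 309.92 + 294.35 + 462.97 = 1067.2.

1067.244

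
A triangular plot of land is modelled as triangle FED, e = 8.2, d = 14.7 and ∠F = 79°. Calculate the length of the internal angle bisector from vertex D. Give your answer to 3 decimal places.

By the law of cosines, f² = e² + d² − 2·e·d·cos F = 237.33, so f ≈ 15.406.
Law of cosines again: cos D = (f² + e² − d²)/(2·f·e) ≈ 0.35021, so ∠D ≈ 69.50°.
The bisector from D has length 2·f·e·cos(∠D/2)/(f+e) ≈ 8.7941.

8.794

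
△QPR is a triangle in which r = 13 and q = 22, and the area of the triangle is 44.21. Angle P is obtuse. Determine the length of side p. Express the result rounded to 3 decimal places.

34.597

From area = ½·r·q·sin P, we get sin P = 2·area/(r·q) ≈ 0.30916.
Taking the obtuse solution, ∠P ≈ 161.99°.
Law of cosines then gives p ≈ 34.597.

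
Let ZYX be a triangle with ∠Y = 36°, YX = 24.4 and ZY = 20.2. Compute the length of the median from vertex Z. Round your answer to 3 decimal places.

m_Z ≈ 12.575

By the law of cosines, XZ² = ZY² + YX² − 2·ZY·YX·cos Y = 205.9, so XZ ≈ 14.349.
Median from Z: ½√(2·XZ² + 2·ZY² − YX²) ≈ 12.575.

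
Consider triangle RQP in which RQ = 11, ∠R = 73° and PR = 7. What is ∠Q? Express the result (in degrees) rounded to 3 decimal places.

By the law of cosines, QP² = PR² + RQ² − 2·PR·RQ·cos R = 124.97, so QP ≈ 11.179.
Law of cosines again: cos Q = (RQ² + QP² − PR²)/(2·RQ·QP) ≈ 0.80090, so ∠Q ≈ 36.78°.

∠Q ≈ 36.784°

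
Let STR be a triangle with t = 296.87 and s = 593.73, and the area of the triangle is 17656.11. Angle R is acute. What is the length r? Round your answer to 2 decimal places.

From area = ½·s·t·sin R, we get sin R = 2·area/(s·t) ≈ 0.20034.
Taking the acute solution, ∠R ≈ 11.56°.
Law of cosines then gives r ≈ 308.66.

308.66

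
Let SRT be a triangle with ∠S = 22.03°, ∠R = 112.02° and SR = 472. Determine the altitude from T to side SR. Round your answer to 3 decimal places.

228.358

The third angle is ∠T = 180° − ∠S − ∠R = 45.95°.
Law of sines: RT = SR·sin S/sin T ≈ 246.33.
Law of sines: TS = SR·sin R/sin T ≈ 608.81.
Area = ½·SR·RT·sin R ≈ 53893.
The altitude from T has length 2·area/SR ≈ 228.36.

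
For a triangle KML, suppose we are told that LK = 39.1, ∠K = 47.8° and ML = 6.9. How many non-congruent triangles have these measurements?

LK·sin K = 39.1·sin(47.8°) ≈ 28.97.
Since ML = 6.9 < 28.97 = LK sin K, no triangle exists.

0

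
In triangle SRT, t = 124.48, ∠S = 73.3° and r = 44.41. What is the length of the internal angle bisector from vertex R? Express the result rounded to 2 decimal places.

By the law of cosines, s² = r² + t² − 2·r·t·cos S = 14290, so s ≈ 119.54.
Law of cosines again: cos R = (t² + s² − r²)/(2·t·s) ≈ 0.93455, so ∠R ≈ 20.84°.
The bisector from R has length 2·t·s·cos(∠R/2)/(t+s) ≈ 119.95.

119.95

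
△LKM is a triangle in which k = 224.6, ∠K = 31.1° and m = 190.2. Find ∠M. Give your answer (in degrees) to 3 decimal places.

Law of sines: sin M = m·sin K/k ≈ 0.43742.
Since k ≥ m, only the acute value applies: ∠M ≈ 25.94°.
Then ∠L = 180° − ∠K − ∠M ≈ 122.96°.

∠M ≈ 25.939°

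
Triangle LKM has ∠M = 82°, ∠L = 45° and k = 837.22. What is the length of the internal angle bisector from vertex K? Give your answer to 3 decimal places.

The third angle is ∠K = 180° − ∠M − ∠L = 53.00°.
Law of sines: l = k·sin L/sin K ≈ 741.27.
Law of sines: m = k·sin M/sin K ≈ 1038.1.
The bisector from K has length 2·m·l·cos(∠K/2)/(m+l) ≈ 774.06.

t_K ≈ 774.056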